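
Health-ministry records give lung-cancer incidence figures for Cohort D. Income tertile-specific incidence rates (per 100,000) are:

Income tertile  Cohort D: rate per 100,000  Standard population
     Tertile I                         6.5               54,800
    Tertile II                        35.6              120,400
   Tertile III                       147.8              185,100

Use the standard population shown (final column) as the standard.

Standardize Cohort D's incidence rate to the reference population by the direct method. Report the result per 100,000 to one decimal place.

88.8

Standard total = 360,300; weights = 0.1521, 0.3342, 0.5137.
Standardized rate: 0.1521×6.5 + 0.3342×35.6 + 0.5137×147.8 = 88.8155 per 100,000.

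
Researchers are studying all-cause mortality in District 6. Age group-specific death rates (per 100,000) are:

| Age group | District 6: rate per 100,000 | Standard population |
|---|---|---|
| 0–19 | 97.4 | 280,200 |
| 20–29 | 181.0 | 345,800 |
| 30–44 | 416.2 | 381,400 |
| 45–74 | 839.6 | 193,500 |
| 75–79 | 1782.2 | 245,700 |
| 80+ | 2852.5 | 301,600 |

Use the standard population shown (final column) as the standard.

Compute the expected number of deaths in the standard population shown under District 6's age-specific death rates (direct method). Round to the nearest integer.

17093

Expected deaths = Σ (standard pop × age-specific rate ÷ 100,000)
= 280,200×97.4/100,000 + 345,800×181.0/100,000 + 381,400×416.2/100,000 + 193,500×839.6/100,000 + 245,700×1782.2/100,000 + 301,600×2852.5/100,000
= 272.91 + 625.90 + 1587.39 + 1624.63 + 4378.87 + 8603.14 = 17092.83.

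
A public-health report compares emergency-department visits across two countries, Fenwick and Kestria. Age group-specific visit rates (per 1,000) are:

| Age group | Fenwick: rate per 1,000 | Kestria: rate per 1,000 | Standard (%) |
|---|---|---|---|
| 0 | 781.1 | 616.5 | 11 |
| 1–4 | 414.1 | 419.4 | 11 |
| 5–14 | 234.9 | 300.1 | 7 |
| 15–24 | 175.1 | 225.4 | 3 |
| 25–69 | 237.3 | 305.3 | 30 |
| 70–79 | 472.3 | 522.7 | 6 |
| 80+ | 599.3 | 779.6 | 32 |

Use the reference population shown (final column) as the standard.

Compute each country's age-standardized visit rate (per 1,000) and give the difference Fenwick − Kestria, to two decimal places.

-69.67

Standard weights: 0.11, 0.11, 0.07, 0.03, 0.30, 0.06, 0.32.
Fenwick: 0.1100×781.1 + 0.1100×414.1 + 0.0700×234.9 + 0.0300×175.1 + 0.3000×237.3 + 0.0600×472.3 + 0.3200×599.3 = 444.4720 per 1,000.
Kestria: 0.1100×616.5 + 0.1100×419.4 + 0.0700×300.1 + 0.0300×225.4 + 0.3000×305.3 + 0.0600×522.7 + 0.3200×779.6 = 514.1420 per 1,000.
Difference = 444.4720 − 514.1420 = -69.6700.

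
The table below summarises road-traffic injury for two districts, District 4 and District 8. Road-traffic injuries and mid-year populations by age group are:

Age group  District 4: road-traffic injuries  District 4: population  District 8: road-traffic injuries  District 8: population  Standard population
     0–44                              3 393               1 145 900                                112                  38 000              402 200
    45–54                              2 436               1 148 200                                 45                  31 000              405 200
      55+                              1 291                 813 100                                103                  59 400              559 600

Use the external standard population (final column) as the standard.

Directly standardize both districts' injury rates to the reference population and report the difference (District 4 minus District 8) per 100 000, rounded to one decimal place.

Age-specific rates per 100 000 for District 4: 296.10, 212.16, 158.78.
For District 8: 294.74, 145.16, 173.40.
Standard total = 1 367 000; weights = 0.2942, 0.2964, 0.4094.
District 4: 0.2942×296.10 + 0.2964×212.16 + 0.4094×158.78 = 215.0023 per 100 000.
District 8: 0.2942×294.74 + 0.2964×145.16 + 0.4094×173.40 = 200.7297 per 100 000.
Difference = 215.0023 − 200.7297 = 14.2725.

14.3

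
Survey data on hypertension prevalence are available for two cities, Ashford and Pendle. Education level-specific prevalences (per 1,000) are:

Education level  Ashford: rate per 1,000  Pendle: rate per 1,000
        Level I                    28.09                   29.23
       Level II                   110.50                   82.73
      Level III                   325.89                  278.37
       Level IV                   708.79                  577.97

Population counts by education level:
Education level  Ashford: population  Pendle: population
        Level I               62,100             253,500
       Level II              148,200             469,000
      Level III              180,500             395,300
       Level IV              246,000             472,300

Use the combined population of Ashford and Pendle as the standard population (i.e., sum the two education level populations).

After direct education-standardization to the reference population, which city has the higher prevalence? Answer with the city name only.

Combined standard total = 2,226,900; weights = 0.1417, 0.2772, 0.2586, 0.3226.
Ashford: 0.1417×28.09 + 0.2772×110.50 + 0.2586×325.89 + 0.3226×708.79 = 347.4952 per 1,000.
Pendle: 0.1417×29.23 + 0.2772×82.73 + 0.2586×278.37 + 0.3226×577.97 = 285.4763 per 1,000.

Ashford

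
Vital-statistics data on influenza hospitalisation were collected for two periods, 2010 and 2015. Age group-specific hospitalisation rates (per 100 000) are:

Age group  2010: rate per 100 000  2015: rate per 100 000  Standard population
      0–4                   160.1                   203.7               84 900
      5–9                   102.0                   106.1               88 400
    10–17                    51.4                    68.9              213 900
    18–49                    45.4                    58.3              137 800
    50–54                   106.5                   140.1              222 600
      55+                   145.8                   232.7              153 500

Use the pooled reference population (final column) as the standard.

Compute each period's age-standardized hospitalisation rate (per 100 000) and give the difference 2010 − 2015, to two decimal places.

-33.74

Standard total = 901 100; weights = 0.0942, 0.0981, 0.2374, 0.1529, 0.2470, 0.1703.
2010: 0.0942×160.1 + 0.0981×102.0 + 0.2374×51.4 + 0.1529×45.4 + 0.2470×106.5 + 0.1703×145.8 = 95.3802 per 100 000.
2015: 0.0942×203.7 + 0.0981×106.1 + 0.2374×68.9 + 0.1529×58.3 + 0.2470×140.1 + 0.1703×232.7 = 129.1206 per 100 000.
Difference = 95.3802 − 129.1206 = -33.7404.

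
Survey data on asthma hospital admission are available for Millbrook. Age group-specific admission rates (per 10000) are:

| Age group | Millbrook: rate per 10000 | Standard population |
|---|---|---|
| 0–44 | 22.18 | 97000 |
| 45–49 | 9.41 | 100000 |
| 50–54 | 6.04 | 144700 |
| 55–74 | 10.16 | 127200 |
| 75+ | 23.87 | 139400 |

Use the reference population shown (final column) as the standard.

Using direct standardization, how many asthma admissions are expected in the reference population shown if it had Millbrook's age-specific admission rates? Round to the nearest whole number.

859

Expected asthma admissions = Σ (standard pop × age-specific rate ÷ 10000)
= 97000×22.18/10000 + 100000×9.41/10000 + 144700×6.04/10000 + 127200×10.16/10000 + 139400×23.87/10000
= 215.15 + 94.10 + 87.40 + 129.24 + 332.75 = 858.63.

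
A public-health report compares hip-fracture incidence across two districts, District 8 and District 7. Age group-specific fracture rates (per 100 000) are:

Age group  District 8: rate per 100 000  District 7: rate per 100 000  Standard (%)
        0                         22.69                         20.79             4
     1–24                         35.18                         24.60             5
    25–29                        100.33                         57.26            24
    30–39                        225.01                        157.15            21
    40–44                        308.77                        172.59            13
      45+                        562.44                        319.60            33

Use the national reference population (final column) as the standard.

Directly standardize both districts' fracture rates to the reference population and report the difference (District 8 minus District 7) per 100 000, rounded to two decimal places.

Standard weights: 0.04, 0.05, 0.24, 0.21, 0.13, 0.33.
District 8: 0.0400×22.69 + 0.0500×35.18 + 0.2400×100.33 + 0.2100×225.01 + 0.1300×308.77 + 0.3300×562.44 = 299.7432 per 100 000.
District 7: 0.0400×20.79 + 0.0500×24.60 + 0.2400×57.26 + 0.2100×157.15 + 0.1300×172.59 + 0.3300×319.60 = 176.7102 per 100 000.
Difference = 299.7432 − 176.7102 = 123.0330.

123.03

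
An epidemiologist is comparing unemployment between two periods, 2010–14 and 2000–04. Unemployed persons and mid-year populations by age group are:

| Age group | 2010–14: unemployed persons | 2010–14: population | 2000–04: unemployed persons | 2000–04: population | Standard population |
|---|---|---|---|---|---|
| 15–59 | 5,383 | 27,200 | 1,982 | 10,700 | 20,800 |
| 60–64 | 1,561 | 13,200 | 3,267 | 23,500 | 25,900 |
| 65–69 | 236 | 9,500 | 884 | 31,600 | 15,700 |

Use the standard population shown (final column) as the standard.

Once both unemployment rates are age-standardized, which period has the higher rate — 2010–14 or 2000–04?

Age-specific rates per 1,000 for 2010–14: 197.904, 118.258, 24.842.
For 2000–04: 185.234, 139.021, 27.975.
Standard total = 62,400; weights = 0.3333, 0.4151, 0.2516.
2010–14: 0.3333×197.904 + 0.4151×118.258 + 0.2516×24.842 = 121.3029 per 1,000.
2000–04: 0.3333×185.234 + 0.4151×139.021 + 0.2516×27.975 = 126.4858 per 1,000.
The crude rates (143.89 vs 93.21) would put 2010–14 higher, but that reflects its age composition; once standardized to a common age structure, 2000–04 has the higher underlying rate.

2000–04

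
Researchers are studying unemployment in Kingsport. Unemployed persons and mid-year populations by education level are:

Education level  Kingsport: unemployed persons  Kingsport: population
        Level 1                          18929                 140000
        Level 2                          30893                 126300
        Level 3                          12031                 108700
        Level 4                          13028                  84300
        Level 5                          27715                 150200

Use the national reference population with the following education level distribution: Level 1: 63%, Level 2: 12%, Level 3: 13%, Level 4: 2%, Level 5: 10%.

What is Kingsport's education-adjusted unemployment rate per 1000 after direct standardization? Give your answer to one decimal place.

150.5

Education-specific rates per 1000 for Kingsport: 135.207, 244.600, 110.681, 154.543, 184.521.
Standard weights: 0.63, 0.12, 0.13, 0.02, 0.10.
Standardized rate: 0.6300×135.207 + 0.1200×244.600 + 0.1300×110.681 + 0.0200×154.543 + 0.1000×184.521 = 150.4639 per 1000.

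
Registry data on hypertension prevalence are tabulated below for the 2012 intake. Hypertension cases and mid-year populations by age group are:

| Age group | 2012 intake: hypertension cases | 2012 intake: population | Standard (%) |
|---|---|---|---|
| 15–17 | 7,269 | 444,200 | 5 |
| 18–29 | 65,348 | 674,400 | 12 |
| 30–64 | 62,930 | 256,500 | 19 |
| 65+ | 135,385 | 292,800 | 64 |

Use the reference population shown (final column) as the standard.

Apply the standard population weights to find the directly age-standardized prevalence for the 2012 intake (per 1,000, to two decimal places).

Age-specific rates per 1,000 for the 2012 intake: 16.364, 96.898, 245.341, 462.380.
Standard weights: 0.05, 0.12, 0.19, 0.64.
Standardized rate: 0.0500×16.364 + 0.1200×96.898 + 0.1900×245.341 + 0.6400×462.380 = 354.9843 per 1,000.

354.98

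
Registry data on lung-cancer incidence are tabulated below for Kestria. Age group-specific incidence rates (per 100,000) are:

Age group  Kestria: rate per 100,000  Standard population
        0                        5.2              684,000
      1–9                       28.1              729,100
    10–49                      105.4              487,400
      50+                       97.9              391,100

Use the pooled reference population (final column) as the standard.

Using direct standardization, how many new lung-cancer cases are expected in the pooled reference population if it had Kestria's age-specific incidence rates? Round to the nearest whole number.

1137

Expected new lung-cancer cases = Σ (standard pop × age-specific rate ÷ 100,000)
= 684,000×5.2/100,000 + 729,100×28.1/100,000 + 487,400×105.4/100,000 + 391,100×97.9/100,000
= 35.57 + 204.88 + 513.72 + 382.89 = 1137.05.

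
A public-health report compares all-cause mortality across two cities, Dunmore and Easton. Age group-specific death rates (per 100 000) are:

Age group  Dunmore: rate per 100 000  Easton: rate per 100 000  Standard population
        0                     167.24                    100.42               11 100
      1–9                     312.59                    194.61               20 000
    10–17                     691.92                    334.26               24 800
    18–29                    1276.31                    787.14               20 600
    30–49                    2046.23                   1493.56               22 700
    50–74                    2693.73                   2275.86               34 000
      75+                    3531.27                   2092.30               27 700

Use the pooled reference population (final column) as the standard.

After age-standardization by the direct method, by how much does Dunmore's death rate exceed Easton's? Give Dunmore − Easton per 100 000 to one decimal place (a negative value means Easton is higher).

551.0

Standard total = 160 900; weights = 0.0690, 0.1243, 0.1541, 0.1280, 0.1411, 0.2113, 0.1722.
Dunmore: 0.0690×167.24 + 0.1243×312.59 + 0.1541×691.92 + 0.1280×1276.31 + 0.1411×2046.23 + 0.2113×2693.73 + 0.1722×3531.27 = 1786.2783 per 100 000.
Easton: 0.0690×100.42 + 0.1243×194.61 + 0.1541×334.26 + 0.1280×787.14 + 0.1411×1493.56 + 0.2113×2275.86 + 0.1722×2092.30 = 1235.2477 per 100 000.
Difference = 1786.2783 − 1235.2477 = 551.0306.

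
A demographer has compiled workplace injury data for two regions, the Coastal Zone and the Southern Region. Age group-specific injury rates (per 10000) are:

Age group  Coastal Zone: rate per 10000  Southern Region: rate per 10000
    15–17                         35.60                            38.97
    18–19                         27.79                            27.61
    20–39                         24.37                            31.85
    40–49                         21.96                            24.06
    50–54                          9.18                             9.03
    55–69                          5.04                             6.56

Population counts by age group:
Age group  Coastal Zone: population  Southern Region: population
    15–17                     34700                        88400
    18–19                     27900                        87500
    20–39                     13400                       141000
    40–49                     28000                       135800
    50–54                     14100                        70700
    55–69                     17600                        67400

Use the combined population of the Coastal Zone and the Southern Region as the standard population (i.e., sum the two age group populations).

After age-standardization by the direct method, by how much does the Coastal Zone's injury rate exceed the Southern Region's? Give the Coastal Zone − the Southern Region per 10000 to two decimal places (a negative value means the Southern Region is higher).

-2.77

Combined standard total = 726500; weights = 0.1694, 0.1588, 0.2125, 0.2255, 0.1167, 0.1170.
The Coastal Zone: 0.1694×35.60 + 0.1588×27.79 + 0.2125×24.37 + 0.2255×21.96 + 0.1167×9.18 + 0.1170×5.04 = 22.2381 per 10000.
The Southern Region: 0.1694×38.97 + 0.1588×27.61 + 0.2125×31.85 + 0.2255×24.06 + 0.1167×9.03 + 0.1170×6.56 = 25.0040 per 10000.
Difference = 22.2381 − 25.0040 = -2.7659.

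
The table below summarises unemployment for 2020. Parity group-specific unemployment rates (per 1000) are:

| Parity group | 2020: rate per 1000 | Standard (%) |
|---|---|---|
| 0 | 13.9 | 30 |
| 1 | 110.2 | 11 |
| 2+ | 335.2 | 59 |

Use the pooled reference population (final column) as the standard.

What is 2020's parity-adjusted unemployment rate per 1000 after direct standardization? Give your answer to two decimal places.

214.06

Standard weights: 0.30, 0.11, 0.59.
Standardized rate: 0.3000×13.9 + 0.1100×110.2 + 0.5900×335.2 = 214.0600 per 1000.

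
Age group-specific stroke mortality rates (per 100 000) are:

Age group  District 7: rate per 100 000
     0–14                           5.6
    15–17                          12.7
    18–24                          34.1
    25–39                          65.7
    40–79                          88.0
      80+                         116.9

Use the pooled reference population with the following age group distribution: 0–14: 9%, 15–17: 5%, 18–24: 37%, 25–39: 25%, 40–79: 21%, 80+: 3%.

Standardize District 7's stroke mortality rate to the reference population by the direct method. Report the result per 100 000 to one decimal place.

Standard weights: 0.09, 0.05, 0.37, 0.25, 0.21, 0.03.
Standardized rate: 0.0900×5.6 + 0.0500×12.7 + 0.3700×34.1 + 0.2500×65.7 + 0.2100×88.0 + 0.0300×116.9 = 52.1680 per 100 000.

52.2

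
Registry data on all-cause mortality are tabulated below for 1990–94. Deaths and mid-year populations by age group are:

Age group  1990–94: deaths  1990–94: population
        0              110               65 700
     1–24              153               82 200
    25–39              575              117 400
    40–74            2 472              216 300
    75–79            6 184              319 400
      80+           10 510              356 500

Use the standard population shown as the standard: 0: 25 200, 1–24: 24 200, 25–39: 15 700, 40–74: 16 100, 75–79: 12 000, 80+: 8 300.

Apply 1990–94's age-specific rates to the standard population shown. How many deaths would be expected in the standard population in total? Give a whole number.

Age-specific rates per 1 000 for 1990–94: 1.674, 1.861, 4.898, 11.429, 19.361, 29.481.
Expected deaths = Σ (standard pop × age-specific rate ÷ 1 000)
= 25 200×1.674/1 000 + 24 200×1.861/1 000 + 15 700×4.898/1 000 + 16 100×11.429/1 000 + 12 000×19.361/1 000 + 8 300×29.481/1 000
= 42.19 + 45.04 + 76.90 + 184.00 + 232.34 + 244.69 = 825.16.

825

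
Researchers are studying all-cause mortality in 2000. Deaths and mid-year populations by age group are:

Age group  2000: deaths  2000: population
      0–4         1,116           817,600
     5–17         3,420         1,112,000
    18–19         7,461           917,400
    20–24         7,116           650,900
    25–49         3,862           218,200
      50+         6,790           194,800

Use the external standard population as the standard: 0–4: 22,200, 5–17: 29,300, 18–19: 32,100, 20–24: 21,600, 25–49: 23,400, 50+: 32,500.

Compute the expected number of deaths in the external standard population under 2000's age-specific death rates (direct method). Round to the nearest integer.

2165

Age-specific rates per 100,000 for 2000: 136.50, 307.55, 813.28, 1093.26, 1769.94, 3485.63.
Expected deaths = Σ (standard pop × age-specific rate ÷ 100,000)
= 22,200×136.50/100,000 + 29,300×307.55/100,000 + 32,100×813.28/100,000 + 21,600×1093.26/100,000 + 23,400×1769.94/100,000 + 32,500×3485.63/100,000
= 30.30 + 90.11 + 261.06 + 236.14 + 414.16 + 1132.83 = 2164.61.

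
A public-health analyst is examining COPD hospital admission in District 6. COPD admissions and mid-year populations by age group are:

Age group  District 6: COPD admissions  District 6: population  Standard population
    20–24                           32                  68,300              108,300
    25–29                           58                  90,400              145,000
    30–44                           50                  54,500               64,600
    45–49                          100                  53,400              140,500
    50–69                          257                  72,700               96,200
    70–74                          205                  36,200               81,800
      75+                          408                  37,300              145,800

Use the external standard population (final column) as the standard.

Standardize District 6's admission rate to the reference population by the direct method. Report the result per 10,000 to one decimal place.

36.6

Age-specific rates per 10,000 for District 6: 4.69, 6.42, 9.17, 18.73, 35.35, 56.63, 109.38.
Standard total = 782,200; weights = 0.1385, 0.1854, 0.0826, 0.1796, 0.1230, 0.1046, 0.1864.
Standardized rate: 0.1385×4.69 + 0.1854×6.42 + 0.0826×9.17 + 0.1796×18.73 + 0.1230×35.35 + 0.1046×56.63 + 0.1864×109.38 = 36.6180 per 10,000.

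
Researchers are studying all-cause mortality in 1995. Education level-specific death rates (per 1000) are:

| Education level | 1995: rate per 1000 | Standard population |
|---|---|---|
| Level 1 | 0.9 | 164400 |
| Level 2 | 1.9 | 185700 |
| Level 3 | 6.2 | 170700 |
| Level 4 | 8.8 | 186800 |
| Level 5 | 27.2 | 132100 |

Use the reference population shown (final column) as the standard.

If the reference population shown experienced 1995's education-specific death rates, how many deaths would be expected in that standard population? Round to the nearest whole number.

6796

Expected deaths = Σ (standard pop × education-specific rate ÷ 1000)
= 164400×0.9/1000 + 185700×1.9/1000 + 170700×6.2/1000 + 186800×8.8/1000 + 132100×27.2/1000
= 147.96 + 352.83 + 1058.34 + 1643.84 + 3593.12 = 6796.09.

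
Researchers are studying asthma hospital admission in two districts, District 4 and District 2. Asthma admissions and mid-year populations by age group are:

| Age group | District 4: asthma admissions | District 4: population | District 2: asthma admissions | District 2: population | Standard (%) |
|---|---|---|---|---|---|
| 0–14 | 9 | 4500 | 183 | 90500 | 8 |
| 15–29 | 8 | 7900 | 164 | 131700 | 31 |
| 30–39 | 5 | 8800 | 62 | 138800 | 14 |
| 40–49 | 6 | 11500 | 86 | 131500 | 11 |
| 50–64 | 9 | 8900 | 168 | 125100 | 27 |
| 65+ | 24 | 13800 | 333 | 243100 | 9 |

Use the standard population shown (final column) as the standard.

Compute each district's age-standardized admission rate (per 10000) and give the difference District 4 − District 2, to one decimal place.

Age-specific rates per 10000 for District 4: 20.00, 10.13, 5.68, 5.22, 10.11, 17.39.
For District 2: 20.22, 12.45, 4.47, 6.54, 13.43, 13.70.
Standard weights: 0.08, 0.31, 0.14, 0.11, 0.27, 0.09.
District 4: 0.0800×20.00 + 0.3100×10.13 + 0.1400×5.68 + 0.1100×5.22 + 0.2700×10.11 + 0.0900×17.39 = 10.4042 per 10000.
District 2: 0.0800×20.22 + 0.3100×12.45 + 0.1400×4.47 + 0.1100×6.54 + 0.2700×13.43 + 0.0900×13.70 = 11.6814 per 10000.
Difference = 10.4042 − 11.6814 = -1.2773.

-1.3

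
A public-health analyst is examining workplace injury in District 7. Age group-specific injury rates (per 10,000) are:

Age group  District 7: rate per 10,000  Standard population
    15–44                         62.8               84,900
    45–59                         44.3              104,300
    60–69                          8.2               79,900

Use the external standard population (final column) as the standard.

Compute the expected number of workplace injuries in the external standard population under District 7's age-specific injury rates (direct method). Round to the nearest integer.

Expected workplace injuries = Σ (standard pop × age-specific rate ÷ 10,000)
= 84,900×62.8/10,000 + 104,300×44.3/10,000 + 79,900×8.2/10,000
= 533.17 + 462.05 + 65.52 = 1060.74.

1061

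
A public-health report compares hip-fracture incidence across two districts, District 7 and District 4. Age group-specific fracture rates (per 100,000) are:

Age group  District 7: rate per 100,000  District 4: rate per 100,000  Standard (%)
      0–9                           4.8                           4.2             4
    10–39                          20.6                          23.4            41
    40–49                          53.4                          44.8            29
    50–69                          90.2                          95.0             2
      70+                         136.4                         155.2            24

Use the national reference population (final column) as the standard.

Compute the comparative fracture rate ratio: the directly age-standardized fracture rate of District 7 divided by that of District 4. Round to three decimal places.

Standard weights: 0.04, 0.41, 0.29, 0.02, 0.24.
District 7: 0.0400×4.8 + 0.4100×20.6 + 0.2900×53.4 + 0.0200×90.2 + 0.2400×136.4 = 58.6640 per 100,000.
District 4: 0.0400×4.2 + 0.4100×23.4 + 0.2900×44.8 + 0.0200×95.0 + 0.2400×155.2 = 61.9020 per 100,000.
Ratio = 58.6640 ÷ 61.9020 = 0.94769.

0.948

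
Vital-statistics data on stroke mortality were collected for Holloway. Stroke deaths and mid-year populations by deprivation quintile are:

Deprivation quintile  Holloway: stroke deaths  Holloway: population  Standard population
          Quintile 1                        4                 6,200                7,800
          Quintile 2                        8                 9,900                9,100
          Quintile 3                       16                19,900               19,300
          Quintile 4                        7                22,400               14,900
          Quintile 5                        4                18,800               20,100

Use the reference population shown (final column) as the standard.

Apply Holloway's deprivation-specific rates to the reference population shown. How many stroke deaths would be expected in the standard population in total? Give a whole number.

37

Deprivation-specific rates per 100,000 for Holloway: 64.52, 80.81, 80.40, 31.25, 21.28.
Expected stroke deaths = Σ (standard pop × deprivation-specific rate ÷ 100,000)
= 7,800×64.52/100,000 + 9,100×80.81/100,000 + 19,300×80.40/100,000 + 14,900×31.25/100,000 + 20,100×21.28/100,000
= 5.03 + 7.35 + 15.52 + 4.66 + 4.28 = 36.84.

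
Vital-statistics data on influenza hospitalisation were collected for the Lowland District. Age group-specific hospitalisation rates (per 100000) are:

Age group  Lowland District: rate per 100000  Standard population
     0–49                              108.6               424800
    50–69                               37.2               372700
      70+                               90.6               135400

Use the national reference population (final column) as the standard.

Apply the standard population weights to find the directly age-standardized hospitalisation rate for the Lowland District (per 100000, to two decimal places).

Standard total = 932900; weights = 0.4554, 0.3995, 0.1451.
Standardized rate: 0.4554×108.6 + 0.3995×37.2 + 0.1451×90.6 = 77.4627 per 100000.

77.46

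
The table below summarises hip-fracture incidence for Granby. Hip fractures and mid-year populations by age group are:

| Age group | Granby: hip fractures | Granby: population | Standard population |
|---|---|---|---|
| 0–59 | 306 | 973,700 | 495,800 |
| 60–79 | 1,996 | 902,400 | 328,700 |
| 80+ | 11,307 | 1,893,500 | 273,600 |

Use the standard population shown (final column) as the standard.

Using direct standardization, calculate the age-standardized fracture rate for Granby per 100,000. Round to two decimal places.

Age-specific rates per 100,000 for Granby: 31.43, 221.19, 597.15.
Standard total = 1,098,100; weights = 0.4515, 0.2993, 0.2492.
Standardized rate: 0.4515×31.43 + 0.2993×221.19 + 0.2492×597.15 = 229.1827 per 100,000.

229.18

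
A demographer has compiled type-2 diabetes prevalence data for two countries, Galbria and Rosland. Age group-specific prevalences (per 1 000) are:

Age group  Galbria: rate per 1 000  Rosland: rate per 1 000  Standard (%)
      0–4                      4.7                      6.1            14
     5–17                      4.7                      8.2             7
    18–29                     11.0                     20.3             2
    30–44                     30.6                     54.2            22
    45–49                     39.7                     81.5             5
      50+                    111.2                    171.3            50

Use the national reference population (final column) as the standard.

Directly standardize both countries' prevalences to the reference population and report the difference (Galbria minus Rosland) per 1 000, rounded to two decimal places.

-37.96

Standard weights: 0.14, 0.07, 0.02, 0.22, 0.05, 0.50.
Galbria: 0.1400×4.7 + 0.0700×4.7 + 0.0200×11.0 + 0.2200×30.6 + 0.0500×39.7 + 0.5000×111.2 = 65.5240 per 1 000.
Rosland: 0.1400×6.1 + 0.0700×8.2 + 0.0200×20.3 + 0.2200×54.2 + 0.0500×81.5 + 0.5000×171.3 = 103.4830 per 1 000.
Difference = 65.5240 − 103.4830 = -37.9590.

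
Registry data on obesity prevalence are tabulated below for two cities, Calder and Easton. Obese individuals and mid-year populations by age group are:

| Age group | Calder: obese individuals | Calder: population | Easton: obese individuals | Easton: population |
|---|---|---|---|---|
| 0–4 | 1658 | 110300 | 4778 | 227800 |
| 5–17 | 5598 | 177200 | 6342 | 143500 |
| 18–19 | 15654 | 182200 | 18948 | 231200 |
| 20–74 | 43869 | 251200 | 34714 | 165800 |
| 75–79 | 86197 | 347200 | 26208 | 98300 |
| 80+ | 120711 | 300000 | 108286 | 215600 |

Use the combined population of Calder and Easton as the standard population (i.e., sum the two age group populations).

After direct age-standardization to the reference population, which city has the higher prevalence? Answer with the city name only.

Easton

Age-specific rates per 1000 for Calder: 15.032, 31.591, 85.917, 174.638, 248.263, 402.370.
For Easton: 20.975, 44.195, 81.955, 209.373, 266.612, 502.254.
Combined standard total = 2450300; weights = 0.1380, 0.1309, 0.1687, 0.1702, 0.1818, 0.2104.
Calder: 0.1380×15.032 + 0.1309×31.591 + 0.1687×85.917 + 0.1702×174.638 + 0.1818×248.263 + 0.2104×402.370 = 180.2305 per 1000.
Easton: 0.1380×20.975 + 0.1309×44.195 + 0.1687×81.955 + 0.1702×209.373 + 0.1818×266.612 + 0.2104×502.254 = 212.2971 per 1000.
The crude rates (200.05 vs 184.14) would put Calder higher, but that reflects its age composition; once standardized to a common age structure, Easton has the higher underlying rate.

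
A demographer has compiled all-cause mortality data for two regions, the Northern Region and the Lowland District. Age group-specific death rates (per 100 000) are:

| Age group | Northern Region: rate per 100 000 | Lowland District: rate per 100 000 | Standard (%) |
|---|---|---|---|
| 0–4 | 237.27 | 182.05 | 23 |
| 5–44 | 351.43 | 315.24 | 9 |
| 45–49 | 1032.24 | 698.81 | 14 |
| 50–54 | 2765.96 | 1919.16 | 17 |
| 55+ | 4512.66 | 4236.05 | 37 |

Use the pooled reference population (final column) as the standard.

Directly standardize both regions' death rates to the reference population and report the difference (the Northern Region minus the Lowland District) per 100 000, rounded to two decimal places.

Standard weights: 0.23, 0.09, 0.14, 0.17, 0.37.
The Northern Region: 0.2300×237.27 + 0.0900×351.43 + 0.1400×1032.24 + 0.1700×2765.96 + 0.3700×4512.66 = 2370.6118 per 100 000.
The Lowland District: 0.2300×182.05 + 0.0900×315.24 + 0.1400×698.81 + 0.1700×1919.16 + 0.3700×4236.05 = 2061.6722 per 100 000.
Difference = 2370.6118 − 2061.6722 = 308.9396.

308.94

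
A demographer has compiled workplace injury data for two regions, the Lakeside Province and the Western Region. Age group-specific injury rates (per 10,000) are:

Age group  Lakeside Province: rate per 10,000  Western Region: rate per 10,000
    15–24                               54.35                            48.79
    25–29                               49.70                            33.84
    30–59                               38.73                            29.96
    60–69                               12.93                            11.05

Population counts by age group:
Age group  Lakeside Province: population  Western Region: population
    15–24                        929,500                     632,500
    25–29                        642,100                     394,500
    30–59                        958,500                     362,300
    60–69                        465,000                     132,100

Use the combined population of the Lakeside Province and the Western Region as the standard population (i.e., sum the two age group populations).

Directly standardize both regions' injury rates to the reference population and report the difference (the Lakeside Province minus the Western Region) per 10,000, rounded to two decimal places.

Combined standard total = 4,516,500; weights = 0.3458, 0.2295, 0.2924, 0.1322.
The Lakeside Province: 0.3458×54.35 + 0.2295×49.70 + 0.2924×38.73 + 0.1322×12.93 = 43.2390 per 10,000.
The Western Region: 0.3458×48.79 + 0.2295×33.84 + 0.2924×29.96 + 0.1322×11.05 = 34.8628 per 10,000.
Difference = 43.2390 − 34.8628 = 8.3762.

8.38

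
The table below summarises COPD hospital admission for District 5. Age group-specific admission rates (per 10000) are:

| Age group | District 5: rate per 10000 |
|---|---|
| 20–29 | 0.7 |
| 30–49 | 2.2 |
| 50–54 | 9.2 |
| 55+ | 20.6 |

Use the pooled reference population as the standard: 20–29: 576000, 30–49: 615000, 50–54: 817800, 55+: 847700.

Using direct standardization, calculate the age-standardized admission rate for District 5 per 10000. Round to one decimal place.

9.4

Standard total = 2856500; weights = 0.2016, 0.2153, 0.2863, 0.2968.
Standardized rate: 0.2016×0.7 + 0.2153×2.2 + 0.2863×9.2 + 0.2968×20.6 = 9.3620 per 10000.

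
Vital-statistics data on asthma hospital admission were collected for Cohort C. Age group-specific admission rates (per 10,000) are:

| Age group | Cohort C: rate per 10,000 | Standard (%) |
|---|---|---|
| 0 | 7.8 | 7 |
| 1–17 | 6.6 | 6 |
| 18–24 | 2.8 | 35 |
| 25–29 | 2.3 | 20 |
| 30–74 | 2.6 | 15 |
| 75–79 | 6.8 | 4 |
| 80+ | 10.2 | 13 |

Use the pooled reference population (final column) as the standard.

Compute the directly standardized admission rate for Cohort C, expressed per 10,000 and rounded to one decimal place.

4.4

Standard weights: 0.07, 0.06, 0.35, 0.20, 0.15, 0.04, 0.13.
Standardized rate: 0.0700×7.8 + 0.0600×6.6 + 0.3500×2.8 + 0.2000×2.3 + 0.1500×2.6 + 0.0400×6.8 + 0.1300×10.2 = 4.3700 per 10,000.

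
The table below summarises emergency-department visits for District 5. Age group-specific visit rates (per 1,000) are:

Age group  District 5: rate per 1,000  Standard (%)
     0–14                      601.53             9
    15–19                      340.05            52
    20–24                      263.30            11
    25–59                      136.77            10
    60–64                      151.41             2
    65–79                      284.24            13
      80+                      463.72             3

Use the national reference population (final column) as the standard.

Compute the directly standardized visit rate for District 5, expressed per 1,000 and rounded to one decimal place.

Standard weights: 0.09, 0.52, 0.11, 0.10, 0.02, 0.13, 0.03.
Standardized rate: 0.0900×601.53 + 0.5200×340.05 + 0.1100×263.30 + 0.1000×136.77 + 0.0200×151.41 + 0.1300×284.24 + 0.0300×463.72 = 327.4947 per 1,000.

327.5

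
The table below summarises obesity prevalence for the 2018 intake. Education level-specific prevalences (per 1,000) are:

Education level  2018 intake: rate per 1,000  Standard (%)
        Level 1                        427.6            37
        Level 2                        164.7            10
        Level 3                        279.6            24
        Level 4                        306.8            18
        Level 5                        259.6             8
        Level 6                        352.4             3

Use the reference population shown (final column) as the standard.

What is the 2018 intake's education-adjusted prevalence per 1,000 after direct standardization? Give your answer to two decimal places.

328.35

Standard weights: 0.37, 0.10, 0.24, 0.18, 0.08, 0.03.
Standardized rate: 0.3700×427.6 + 0.1000×164.7 + 0.2400×279.6 + 0.1800×306.8 + 0.0800×259.6 + 0.0300×352.4 = 328.3500 per 1,000.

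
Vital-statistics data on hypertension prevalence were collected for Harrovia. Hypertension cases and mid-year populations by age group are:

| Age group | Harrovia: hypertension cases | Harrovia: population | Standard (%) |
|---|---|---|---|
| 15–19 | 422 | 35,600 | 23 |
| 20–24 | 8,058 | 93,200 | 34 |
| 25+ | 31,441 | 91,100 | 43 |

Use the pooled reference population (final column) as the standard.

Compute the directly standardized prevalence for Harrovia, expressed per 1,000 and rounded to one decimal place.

Age-specific rates per 1,000 for Harrovia: 11.854, 86.459, 345.126.
Standard weights: 0.23, 0.34, 0.43.
Standardized rate: 0.2300×11.854 + 0.3400×86.459 + 0.4300×345.126 = 180.5268 per 1,000.

180.5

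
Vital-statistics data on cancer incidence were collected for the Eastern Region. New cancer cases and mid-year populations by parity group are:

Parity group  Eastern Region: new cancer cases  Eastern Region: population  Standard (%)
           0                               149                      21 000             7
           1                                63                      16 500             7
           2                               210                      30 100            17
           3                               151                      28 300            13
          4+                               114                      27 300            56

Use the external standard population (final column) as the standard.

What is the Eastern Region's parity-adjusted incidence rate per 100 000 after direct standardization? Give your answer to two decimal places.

Parity-specific rates per 100 000 for the Eastern Region: 709.52, 381.82, 697.67, 533.57, 417.58.
Standard weights: 0.07, 0.07, 0.17, 0.13, 0.56.
Standardized rate: 0.0700×709.52 + 0.0700×381.82 + 0.1700×697.67 + 0.1300×533.57 + 0.5600×417.58 = 498.2087 per 100 000.

498.21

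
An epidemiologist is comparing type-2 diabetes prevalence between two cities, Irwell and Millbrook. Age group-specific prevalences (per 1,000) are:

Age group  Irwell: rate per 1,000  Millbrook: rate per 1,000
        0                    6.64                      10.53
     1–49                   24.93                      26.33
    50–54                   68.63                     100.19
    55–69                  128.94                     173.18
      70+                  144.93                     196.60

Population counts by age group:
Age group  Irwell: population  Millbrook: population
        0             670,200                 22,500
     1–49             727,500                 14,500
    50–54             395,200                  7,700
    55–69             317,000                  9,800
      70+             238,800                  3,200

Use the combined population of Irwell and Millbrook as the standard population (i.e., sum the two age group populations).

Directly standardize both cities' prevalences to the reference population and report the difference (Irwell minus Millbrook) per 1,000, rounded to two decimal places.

Combined standard total = 2,406,400; weights = 0.2879, 0.3083, 0.1674, 0.1358, 0.1006.
Irwell: 0.2879×6.64 + 0.3083×24.93 + 0.1674×68.63 + 0.1358×128.94 + 0.1006×144.93 = 53.1746 per 1,000.
Millbrook: 0.2879×10.53 + 0.3083×26.33 + 0.1674×100.19 + 0.1358×173.18 + 0.1006×196.60 = 71.2142 per 1,000.
Difference = 53.1746 − 71.2142 = -18.0397.

-18.04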